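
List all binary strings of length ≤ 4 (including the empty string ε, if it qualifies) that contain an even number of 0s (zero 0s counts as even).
Checking every binary string of length 0 to 4:
  Length 0: accepted: ε | rejected: (none)
  Length 1: accepted: 1 | rejected: 0
  Length 2: accepted: 00, 11 | rejected: 01, 10
  Length 3: accepted: 001, 010, 100, 111 | rejected: 000, 011, 101, 110
  Length 4: accepted: 0000, 0011, 0101, 0110, 1001, 1010, 1100, 1111 | rejected: 0001, 0010, 0100, 0111, 1000, 1011, 1101, 1110
Total: 16 string(s).

Final answer: ε, 1, 00, 11, 001, 010, 100, 111, 0000, 0011, 0101, 0110, 1001, 1010, 1100, 1111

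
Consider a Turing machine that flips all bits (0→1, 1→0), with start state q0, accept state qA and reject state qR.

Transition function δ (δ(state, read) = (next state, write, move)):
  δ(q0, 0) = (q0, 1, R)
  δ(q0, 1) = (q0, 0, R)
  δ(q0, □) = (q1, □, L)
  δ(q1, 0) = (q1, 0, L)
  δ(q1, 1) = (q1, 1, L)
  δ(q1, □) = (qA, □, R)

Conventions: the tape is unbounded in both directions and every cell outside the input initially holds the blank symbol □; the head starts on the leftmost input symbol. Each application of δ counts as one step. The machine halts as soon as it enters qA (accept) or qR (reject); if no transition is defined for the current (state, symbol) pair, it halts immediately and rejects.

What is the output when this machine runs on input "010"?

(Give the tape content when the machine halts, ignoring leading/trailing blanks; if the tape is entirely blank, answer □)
Step 0: [q0]010 (head at position 0)
Step 1: δ(q0, 0) = (q0, 1, R)  ⊢  1[q0]10 (head at position 1)
Step 2: δ(q0, 1) = (q0, 0, R)  ⊢  10[q0]0 (head at position 2)
Step 3: δ(q0, 0) = (q0, 1, R)  ⊢  101[q0]□ (head at position 3)
Step 4: δ(q0, □) = (q1, □, L)  ⊢  10[q1]1□ (head at position 2)
Step 5: δ(q1, 1) = (q1, 1, L)  ⊢  1[q1]01□ (head at position 1)
Step 6: δ(q1, 0) = (q1, 0, L)  ⊢  [q1]101□ (head at position 0)
Step 7: δ(q1, 1) = (q1, 1, L)  ⊢  [q1]□101□ (head at position -1)
Step 8: δ(q1, □) = (qA, □, R)  ⊢  □[qA]101□ (head at position 0)
The machine is in qA, so it halts and accepts.
Tape content when halted (ignoring surrounding blanks): 101

Final answer: Output: 101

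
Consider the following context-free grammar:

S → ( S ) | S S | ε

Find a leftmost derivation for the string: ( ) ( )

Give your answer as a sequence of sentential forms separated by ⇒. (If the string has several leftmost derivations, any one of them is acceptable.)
Start with S.
Step 1: the leftmost non-terminal is S; apply S → S S:  S S
Step 2: the leftmost non-terminal is S; apply S → ( S ):  ( S ) S
Step 3: the leftmost non-terminal is S; apply S → ε:  ( ) S
Step 4: the leftmost non-terminal is S; apply S → ( S ):  ( ) ( S )
Step 5: the leftmost non-terminal is S; apply S → ε:  ( ) ( )

Final answer: S ⇒ S S ⇒ ( S ) S ⇒ ( ) S ⇒ ( ) ( S ) ⇒ ( ) ( )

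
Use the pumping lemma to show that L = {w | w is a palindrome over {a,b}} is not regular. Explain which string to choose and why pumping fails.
Language: L = {w | w is a palindrome over {a,b}} (strings that read the same forwards and backwards)
Step 1: Assume for contradiction that L is regular, with pumping length p.
Step 2: Choose s = a^p b a^p. Then s ∈ L (it reads the same forwards and backwards) and |s| ≥ p.
Step 3: Consider any decomposition s = xyz with |xy| ≤ p and |y| > 0. Since |xy| ≤ p and the first p symbols of s are all a's, y = a^k for some k with 1 ≤ k ≤ p.
Step 4: Pumping up (i = 2): xy²z = a^(p+k) b a^p. Its reverse is a^p b a^(p+k) ≠ a^(p+k) b a^p (the single b is no longer in the middle), so xy²z is not a palindrome and xy²z ∉ L.
This contradicts the pumping lemma, so L is not regular.

Final answer: Choose s = a^p b a^p. Since |xy| ≤ p, y = a^k with k ≥ 1. Then xy²z = a^(p+k) b a^p is not a palindrome, so ∉ L.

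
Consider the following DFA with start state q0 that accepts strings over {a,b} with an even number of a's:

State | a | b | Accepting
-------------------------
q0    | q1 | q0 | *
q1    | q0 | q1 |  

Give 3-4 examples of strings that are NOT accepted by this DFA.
Any strings that end in a non-accepting state work; for example:
"ab": q0 → q1 → q1; q1 is not accepting → rejected
"ba": q0 → q0 → q1; q1 is not accepting → rejected
"aaab": q0 → q1 → q0 → q1 → q1; q1 is not accepting → rejected
"bbab": q0 → q0 → q0 → q1 → q1; q1 is not accepting → rejected

Final answer: "ab", "ba", "aaab", "bbab"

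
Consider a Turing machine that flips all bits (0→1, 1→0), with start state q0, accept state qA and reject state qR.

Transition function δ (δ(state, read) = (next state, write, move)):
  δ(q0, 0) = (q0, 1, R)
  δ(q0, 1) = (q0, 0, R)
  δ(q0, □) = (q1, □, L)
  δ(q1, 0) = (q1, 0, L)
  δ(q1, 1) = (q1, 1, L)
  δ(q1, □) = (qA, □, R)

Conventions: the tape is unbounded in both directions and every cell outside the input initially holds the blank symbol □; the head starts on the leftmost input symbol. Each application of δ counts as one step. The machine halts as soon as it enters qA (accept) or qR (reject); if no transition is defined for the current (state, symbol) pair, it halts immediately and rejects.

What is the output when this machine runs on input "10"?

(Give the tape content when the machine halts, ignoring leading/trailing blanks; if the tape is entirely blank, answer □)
Step 0: [q0]10 (head at position 0)
Step 1: δ(q0, 1) = (q0, 0, R)  ⊢  0[q0]0 (head at position 1)
Step 2: δ(q0, 0) = (q0, 1, R)  ⊢  01[q0]□ (head at position 2)
Step 3: δ(q0, □) = (q1, □, L)  ⊢  0[q1]1□ (head at position 1)
Step 4: δ(q1, 1) = (q1, 1, L)  ⊢  [q1]01□ (head at position 0)
Step 5: δ(q1, 0) = (q1, 0, L)  ⊢  [q1]□01□ (head at position -1)
Step 6: δ(q1, □) = (qA, □, R)  ⊢  □[qA]01□ (head at position 0)
The machine is in qA, so it halts and accepts.
Tape content when halted (ignoring surrounding blanks): 01

Final answer: Output: 01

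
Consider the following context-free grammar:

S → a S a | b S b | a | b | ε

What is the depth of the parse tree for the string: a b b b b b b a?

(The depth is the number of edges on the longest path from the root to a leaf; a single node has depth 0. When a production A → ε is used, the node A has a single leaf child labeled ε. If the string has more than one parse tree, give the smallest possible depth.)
The string has even length 8, so its (unique) parse tree peels off matching outer symbols: S → a S a, S → b S b, S → b S b, S → b S b, and finally S → ε for the empty middle.
The S nodes are at depths 0..4; the ε leaf under the innermost S is at depth 5 (terminal leaves are at depths 1..4).
Depth = 5.

Final answer: 5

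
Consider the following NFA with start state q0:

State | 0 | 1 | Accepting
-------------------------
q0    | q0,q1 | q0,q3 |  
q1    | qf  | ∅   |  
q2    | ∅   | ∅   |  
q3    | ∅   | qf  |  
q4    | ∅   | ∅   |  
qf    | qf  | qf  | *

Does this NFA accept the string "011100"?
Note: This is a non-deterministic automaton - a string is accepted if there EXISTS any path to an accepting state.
Track the set of states the NFA could be in: start {q0}
Read '0': {q0} → {q0, q1}
Read '1': {q0, q1} → {q0, q3}
Read '1': {q0, q3} → {q0, q3, qf}
Read '1': {q0, q3, qf} → {q0, q3, qf}
Read '0': {q0, q3, qf} → {q0, q1, qf}
Read '0': {q0, q1, qf} → {q0, q1, qf}
Final set {q0, q1, qf} contains accepting state(s) {qf} → accepted.

Final answer: Yes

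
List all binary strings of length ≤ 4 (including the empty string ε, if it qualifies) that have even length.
Checking every binary string of length 0 to 4:
  Length 0: accepted: ε | rejected: (none)
  Length 1: accepted: (none) | rejected: 0, 1
  Length 2: accepted: 00, 01, 10, 11 | rejected: (none)
  Length 3: accepted: (none) | rejected: 000, 001, 010, 011, 100, 101, 110, 111
  Length 4: accepted: 0000, 0001, 0010, 0011, 0100, 0101, 0110, 0111, 1000, 1001, 1010, 1011, 1100, 1101, 1110, 1111 | rejected: (none)
Total: 21 string(s).

Final answer: ε, 00, 01, 10, 11, 0000, 0001, 0010, 0011, 0100, 0101, 0110, 0111, 1000, 1001, 1010, 1011, 1100, 1101, 1110, 1111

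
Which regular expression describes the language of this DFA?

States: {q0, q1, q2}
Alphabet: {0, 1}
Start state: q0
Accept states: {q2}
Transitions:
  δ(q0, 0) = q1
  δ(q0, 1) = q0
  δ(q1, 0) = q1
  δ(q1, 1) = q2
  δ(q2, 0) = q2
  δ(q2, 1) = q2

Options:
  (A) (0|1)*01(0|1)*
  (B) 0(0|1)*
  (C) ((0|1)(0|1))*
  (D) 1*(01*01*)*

Testing sample strings against the DFA:
  '0011' -> accepted
  '1011' -> accepted
  '010' -> accepted
  '110' -> rejected
Checking each option for a counterexample:
  (A) (0|1)*01(0|1)*: agrees with the DFA on all strings of length ≤ 4
  (B) 0(0|1)*: '0' is rejected by the DFA but matches the regex → eliminated
  (C) ((0|1)(0|1))*: ε is rejected by the DFA but matches the regex → eliminated
  (D) 1*(01*01*)*: ε is rejected by the DFA but matches the regex → eliminated
Only (A) (0|1)*01(0|1)* is consistent with the DFA.

Final answer: (A) (0|1)*01(0|1)*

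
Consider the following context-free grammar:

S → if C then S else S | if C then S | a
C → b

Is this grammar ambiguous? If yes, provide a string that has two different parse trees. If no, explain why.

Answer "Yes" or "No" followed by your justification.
The 'dangling else' can attach to either if. Two leftmost derivations of  if b then if b then a else a:
  (1) S ⇒ if C then S else S ⇒ if b then S else S ⇒ if b then if C then S else S ⇒ if b then if b then S else S ⇒ if b then if b then a else S ⇒ if b then if b then a else a   (else belongs to the outer if)
  (2) S ⇒ if C then S ⇒ if b then S ⇒ if b then if C then S else S ⇒ if b then if b then S else S ⇒ if b then if b then a else S ⇒ if b then if b then a else a   (else belongs to the inner if)
Two distinct parse trees for the same string, so the grammar is ambiguous.

Final answer: Yes - the string 'if b then if b then a else a' has two distinct leftmost derivations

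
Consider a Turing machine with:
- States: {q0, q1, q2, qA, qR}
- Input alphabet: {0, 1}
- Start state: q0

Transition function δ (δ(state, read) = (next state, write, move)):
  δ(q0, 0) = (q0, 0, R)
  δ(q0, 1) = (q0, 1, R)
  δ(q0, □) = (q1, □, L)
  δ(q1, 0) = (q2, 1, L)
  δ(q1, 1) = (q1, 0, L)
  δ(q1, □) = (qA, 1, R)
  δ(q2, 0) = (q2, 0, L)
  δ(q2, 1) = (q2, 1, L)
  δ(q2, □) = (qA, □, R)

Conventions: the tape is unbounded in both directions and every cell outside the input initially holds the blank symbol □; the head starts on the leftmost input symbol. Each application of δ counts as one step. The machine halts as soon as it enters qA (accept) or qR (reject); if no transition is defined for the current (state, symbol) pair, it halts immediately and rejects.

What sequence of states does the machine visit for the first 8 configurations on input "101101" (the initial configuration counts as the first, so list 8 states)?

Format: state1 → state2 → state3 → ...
Step 0: [q0]101101 (head at position 0)
Step 1: δ(q0, 1) = (q0, 1, R)  ⊢  1[q0]01101 (head at position 1)
Step 2: δ(q0, 0) = (q0, 0, R)  ⊢  10[q0]1101 (head at position 2)
Step 3: δ(q0, 1) = (q0, 1, R)  ⊢  101[q0]101 (head at position 3)
Step 4: δ(q0, 1) = (q0, 1, R)  ⊢  1011[q0]01 (head at position 4)
Step 5: δ(q0, 0) = (q0, 0, R)  ⊢  10110[q0]1 (head at position 5)
Step 6: δ(q0, 1) = (q0, 1, R)  ⊢  101101[q0]□ (head at position 6)
Step 7: δ(q0, □) = (q1, □, L)  ⊢  10110[q1]1□ (head at position 5)
Reading off the states of these 8 configurations: q0 → q0 → q0 → q0 → q0 → q0 → q0 → q1

Final answer: q0 → q0 → q0 → q0 → q0 → q0 → q0 → q1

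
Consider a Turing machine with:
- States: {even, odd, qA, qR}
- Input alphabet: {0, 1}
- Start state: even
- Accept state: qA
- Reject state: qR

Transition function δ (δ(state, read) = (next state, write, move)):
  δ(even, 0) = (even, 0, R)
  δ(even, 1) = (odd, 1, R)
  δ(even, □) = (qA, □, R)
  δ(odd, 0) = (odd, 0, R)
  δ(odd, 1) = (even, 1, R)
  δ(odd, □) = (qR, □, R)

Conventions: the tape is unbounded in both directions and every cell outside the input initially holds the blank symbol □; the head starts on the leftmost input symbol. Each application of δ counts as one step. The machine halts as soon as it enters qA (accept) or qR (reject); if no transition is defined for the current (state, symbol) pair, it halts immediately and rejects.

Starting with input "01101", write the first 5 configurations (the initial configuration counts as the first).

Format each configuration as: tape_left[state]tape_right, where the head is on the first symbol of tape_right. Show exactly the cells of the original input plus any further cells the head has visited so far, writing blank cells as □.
Step 0: [even]01101 (head at position 0)
Step 1: δ(even, 0) = (even, 0, R)  ⊢  0[even]1101 (head at position 1)
Step 2: δ(even, 1) = (odd, 1, R)  ⊢  01[odd]101 (head at position 2)
Step 3: δ(odd, 1) = (even, 1, R)  ⊢  011[even]01 (head at position 3)
Step 4: δ(even, 0) = (even, 0, R)  ⊢  0110[even]1 (head at position 4)

Final answer: [even]01101 ⊢ 0[even]1101 ⊢ 01[odd]101 ⊢ 011[even]01 ⊢ 0110[even]1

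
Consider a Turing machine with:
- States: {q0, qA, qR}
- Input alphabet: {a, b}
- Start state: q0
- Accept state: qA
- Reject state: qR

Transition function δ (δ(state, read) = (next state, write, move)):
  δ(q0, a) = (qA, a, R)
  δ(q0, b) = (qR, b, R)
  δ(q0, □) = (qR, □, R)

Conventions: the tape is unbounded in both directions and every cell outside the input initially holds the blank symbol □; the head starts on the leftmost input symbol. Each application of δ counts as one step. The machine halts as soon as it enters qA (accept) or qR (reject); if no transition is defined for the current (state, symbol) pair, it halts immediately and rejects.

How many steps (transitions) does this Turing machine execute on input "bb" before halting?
Step 0: [q0]bb (head at position 0)
Step 1: δ(q0, b) = (qR, b, R)  ⊢  b[qR]b (head at position 1)
The machine is in qR, so it halts and rejects.
Number of transitions executed: 1.

Final answer: 1 steps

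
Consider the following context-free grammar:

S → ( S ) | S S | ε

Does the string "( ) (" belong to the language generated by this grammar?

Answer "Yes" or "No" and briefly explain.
Each production adds parentheses only in matched pairs (S → ( S )) or none at all, so every derived string has equally many '(' and ')'. The string ( ) ( has two '(' and one ')', so it cannot be derived.

Final answer: No - no valid derivation exists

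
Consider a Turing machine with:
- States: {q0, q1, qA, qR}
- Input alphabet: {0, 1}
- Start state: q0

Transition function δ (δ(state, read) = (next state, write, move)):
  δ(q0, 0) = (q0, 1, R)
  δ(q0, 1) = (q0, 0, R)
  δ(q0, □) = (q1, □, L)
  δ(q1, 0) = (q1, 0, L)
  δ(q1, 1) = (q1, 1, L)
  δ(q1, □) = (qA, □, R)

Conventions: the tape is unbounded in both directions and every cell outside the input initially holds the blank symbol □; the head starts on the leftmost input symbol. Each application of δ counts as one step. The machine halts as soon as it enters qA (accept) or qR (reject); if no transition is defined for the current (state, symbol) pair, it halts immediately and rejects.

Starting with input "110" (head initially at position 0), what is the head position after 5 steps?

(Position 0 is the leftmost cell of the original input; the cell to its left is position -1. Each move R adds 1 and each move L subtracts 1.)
Step 0: [q0]110 (head at position 0)
Step 1: δ(q0, 1) = (q0, 0, R)  ⊢  0[q0]10 (head at position 1)
Step 2: δ(q0, 1) = (q0, 0, R)  ⊢  00[q0]0 (head at position 2)
Step 3: δ(q0, 0) = (q0, 1, R)  ⊢  001[q0]□ (head at position 3)
Step 4: δ(q0, □) = (q1, □, L)  ⊢  00[q1]1□ (head at position 2)
Step 5: δ(q1, 1) = (q1, 1, L)  ⊢  0[q1]01□ (head at position 1)
Head position after 5 steps: 1

Final answer: Position 1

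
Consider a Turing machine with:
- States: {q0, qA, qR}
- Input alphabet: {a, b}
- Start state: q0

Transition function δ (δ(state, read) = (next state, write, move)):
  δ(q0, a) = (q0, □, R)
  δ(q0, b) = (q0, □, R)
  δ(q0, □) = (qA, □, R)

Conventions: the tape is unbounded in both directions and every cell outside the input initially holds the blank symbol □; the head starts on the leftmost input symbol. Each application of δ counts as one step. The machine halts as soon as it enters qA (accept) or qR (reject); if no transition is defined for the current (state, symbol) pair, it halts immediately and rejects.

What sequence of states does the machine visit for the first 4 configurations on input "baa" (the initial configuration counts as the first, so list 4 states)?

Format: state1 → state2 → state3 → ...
Step 0: [q0]baa (head at position 0)
Step 1: δ(q0, b) = (q0, □, R)  ⊢  □[q0]aa (head at position 1)
Step 2: δ(q0, a) = (q0, □, R)  ⊢  □□[q0]a (head at position 2)
Step 3: δ(q0, a) = (q0, □, R)  ⊢  □□□[q0]□ (head at position 3)
Reading off the states of these 4 configurations: q0 → q0 → q0 → q0

Final answer: q0 → q0 → q0 → q0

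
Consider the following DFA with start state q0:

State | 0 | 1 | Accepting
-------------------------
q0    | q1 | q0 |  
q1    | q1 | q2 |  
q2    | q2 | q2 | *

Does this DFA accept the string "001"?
Start in q0.
Read '0': q0 → q1
Read '0': q1 → q1
Read '1': q1 → q2
Final state q2 is accepting, so the string is accepted.

Final answer: Yes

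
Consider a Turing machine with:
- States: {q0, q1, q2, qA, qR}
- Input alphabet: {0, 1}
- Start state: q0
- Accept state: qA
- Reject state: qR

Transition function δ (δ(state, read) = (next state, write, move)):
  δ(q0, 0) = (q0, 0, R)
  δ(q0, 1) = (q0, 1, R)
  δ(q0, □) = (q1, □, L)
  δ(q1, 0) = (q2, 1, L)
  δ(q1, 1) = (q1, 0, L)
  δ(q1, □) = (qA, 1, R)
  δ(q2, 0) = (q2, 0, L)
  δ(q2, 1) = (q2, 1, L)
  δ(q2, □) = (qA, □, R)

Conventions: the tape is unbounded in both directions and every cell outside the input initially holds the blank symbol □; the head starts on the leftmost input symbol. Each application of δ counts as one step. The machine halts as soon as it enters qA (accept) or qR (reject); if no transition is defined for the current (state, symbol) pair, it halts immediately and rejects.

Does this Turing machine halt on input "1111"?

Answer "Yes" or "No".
Step 0: [q0]1111 (head at position 0)
Step 1: δ(q0, 1) = (q0, 1, R)  ⊢  1[q0]111 (head at position 1)
Step 2: δ(q0, 1) = (q0, 1, R)  ⊢  11[q0]11 (head at position 2)
Step 3: δ(q0, 1) = (q0, 1, R)  ⊢  111[q0]1 (head at position 3)
Step 4: δ(q0, 1) = (q0, 1, R)  ⊢  1111[q0]□ (head at position 4)
Step 5: δ(q0, □) = (q1, □, L)  ⊢  111[q1]1□ (head at position 3)
Step 6: δ(q1, 1) = (q1, 0, L)  ⊢  11[q1]10□ (head at position 2)
Step 7: δ(q1, 1) = (q1, 0, L)  ⊢  1[q1]100□ (head at position 1)
Step 8: δ(q1, 1) = (q1, 0, L)  ⊢  [q1]1000□ (head at position 0)
Step 9: δ(q1, 1) = (q1, 0, L)  ⊢  [q1]□0000□ (head at position -1)
Step 10: δ(q1, □) = (qA, 1, R)  ⊢  1[qA]0000□ (head at position 0)
The machine is in qA, so it halts and accepts.
It halts after 10 steps.

Final answer: Yes - halts after 10 steps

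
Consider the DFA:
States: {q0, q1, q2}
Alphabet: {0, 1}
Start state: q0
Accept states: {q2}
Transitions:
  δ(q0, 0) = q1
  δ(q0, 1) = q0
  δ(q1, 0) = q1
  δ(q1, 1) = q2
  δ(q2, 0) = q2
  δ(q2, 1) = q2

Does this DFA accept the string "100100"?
Processing string "100100":
  q0 --1--> q0
  q0 --0--> q1
  q1 --0--> q1
  q1 --1--> q2
  q2 --0--> q2
  q2 --0--> q2
Final state: q2
Accept states: {q2}
q2 is an accept state, so the string is accepted.

Final answer: Yes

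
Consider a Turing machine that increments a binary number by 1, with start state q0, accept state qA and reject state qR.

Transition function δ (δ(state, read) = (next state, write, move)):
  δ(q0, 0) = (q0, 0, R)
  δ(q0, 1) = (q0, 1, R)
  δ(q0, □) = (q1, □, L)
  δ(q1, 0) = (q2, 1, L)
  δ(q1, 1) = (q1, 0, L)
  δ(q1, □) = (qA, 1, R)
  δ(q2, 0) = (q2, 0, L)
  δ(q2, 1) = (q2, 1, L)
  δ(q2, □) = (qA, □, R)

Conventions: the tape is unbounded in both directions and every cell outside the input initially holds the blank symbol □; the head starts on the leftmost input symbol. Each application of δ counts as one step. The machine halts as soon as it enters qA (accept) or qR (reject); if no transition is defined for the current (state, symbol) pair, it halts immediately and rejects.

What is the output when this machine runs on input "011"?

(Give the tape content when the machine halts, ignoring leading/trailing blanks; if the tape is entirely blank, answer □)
Step 0: [q0]011 (head at position 0)
Step 1: δ(q0, 0) = (q0, 0, R)  ⊢  0[q0]11 (head at position 1)
Step 2: δ(q0, 1) = (q0, 1, R)  ⊢  01[q0]1 (head at position 2)
Step 3: δ(q0, 1) = (q0, 1, R)  ⊢  011[q0]□ (head at position 3)
Step 4: δ(q0, □) = (q1, □, L)  ⊢  01[q1]1□ (head at position 2)
Step 5: δ(q1, 1) = (q1, 0, L)  ⊢  0[q1]10□ (head at position 1)
Step 6: δ(q1, 1) = (q1, 0, L)  ⊢  [q1]000□ (head at position 0)
Step 7: δ(q1, 0) = (q2, 1, L)  ⊢  [q2]□100□ (head at position -1)
Step 8: δ(q2, □) = (qA, □, R)  ⊢  □[qA]100□ (head at position 0)
The machine is in qA, so it halts and accepts.
Tape content when halted (ignoring surrounding blanks): 100

Final answer: Output: 100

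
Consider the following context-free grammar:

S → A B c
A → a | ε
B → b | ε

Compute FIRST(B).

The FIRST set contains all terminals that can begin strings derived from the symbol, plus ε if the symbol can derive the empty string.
B → b contributes b; B → ε makes B nullable, contributing ε. FIRST(B) = {b, ε}.

Final answer: {b, ε}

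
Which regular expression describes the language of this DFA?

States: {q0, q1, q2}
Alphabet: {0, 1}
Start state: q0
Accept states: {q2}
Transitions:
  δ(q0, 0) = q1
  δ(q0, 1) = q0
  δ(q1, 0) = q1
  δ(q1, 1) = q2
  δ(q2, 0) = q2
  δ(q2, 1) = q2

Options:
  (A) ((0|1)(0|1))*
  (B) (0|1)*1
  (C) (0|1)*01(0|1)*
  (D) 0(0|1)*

Testing sample strings against the DFA:
  '00' -> rejected
  '00011' -> accepted
  '1000' -> rejected
  '01' -> accepted
Checking each option for a counterexample:
  (A) ((0|1)(0|1))*: ε is rejected by the DFA but matches the regex → eliminated
  (B) (0|1)*1: '1' is rejected by the DFA but matches the regex → eliminated
  (C) (0|1)*01(0|1)*: agrees with the DFA on all strings of length ≤ 4
  (D) 0(0|1)*: '0' is rejected by the DFA but matches the regex → eliminated
Only (C) (0|1)*01(0|1)* is consistent with the DFA.

Final answer: (C) (0|1)*01(0|1)*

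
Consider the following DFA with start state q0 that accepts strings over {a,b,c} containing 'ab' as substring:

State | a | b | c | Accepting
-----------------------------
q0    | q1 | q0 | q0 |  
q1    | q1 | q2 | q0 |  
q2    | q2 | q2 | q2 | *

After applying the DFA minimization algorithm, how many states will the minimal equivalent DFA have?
All 3 states are reachable from q0, so none can be removed as unreachable.
Table-filling: first mark every (accepting, non-accepting) pair as distinguishable (accepting: {q2}; non-accepting: {q0, q1}).
Round 1: (q0, q1) on 'b' go to q0 and q2, already distinguishable → mark.
Every pair of states is distinguishable, so the DFA is already minimal.
Equivalence classes: {q0}, {q1}, {q2} → 3 states.

Final answer: 3 states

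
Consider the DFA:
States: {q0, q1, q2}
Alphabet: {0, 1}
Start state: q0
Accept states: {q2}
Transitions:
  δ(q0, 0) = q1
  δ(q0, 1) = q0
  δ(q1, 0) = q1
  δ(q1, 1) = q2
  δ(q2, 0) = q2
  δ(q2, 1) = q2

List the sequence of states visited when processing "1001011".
Starting at q0
Read '1': q0 -> q0
Read '0': q0 -> q1
Read '0': q1 -> q1
Read '1': q1 -> q2
Read '0': q2 -> q2
Read '1': q2 -> q2
Read '1': q2 -> q2

Final answer: q0 -> q0 -> q1 -> q1 -> q2 -> q2 -> q2 -> q2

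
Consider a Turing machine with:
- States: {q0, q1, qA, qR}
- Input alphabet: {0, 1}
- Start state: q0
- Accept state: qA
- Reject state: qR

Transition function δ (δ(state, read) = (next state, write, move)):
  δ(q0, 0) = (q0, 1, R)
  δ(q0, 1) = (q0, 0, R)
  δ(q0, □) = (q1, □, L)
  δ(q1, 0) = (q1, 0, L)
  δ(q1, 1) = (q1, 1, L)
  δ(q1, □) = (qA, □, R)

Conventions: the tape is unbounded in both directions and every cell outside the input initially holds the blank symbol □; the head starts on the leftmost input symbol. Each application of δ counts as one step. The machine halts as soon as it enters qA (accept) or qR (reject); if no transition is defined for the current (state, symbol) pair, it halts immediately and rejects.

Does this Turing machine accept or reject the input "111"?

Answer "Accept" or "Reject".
Step 0: [q0]111 (head at position 0)
Step 1: δ(q0, 1) = (q0, 0, R)  ⊢  0[q0]11 (head at position 1)
Step 2: δ(q0, 1) = (q0, 0, R)  ⊢  00[q0]1 (head at position 2)
Step 3: δ(q0, 1) = (q0, 0, R)  ⊢  000[q0]□ (head at position 3)
Step 4: δ(q0, □) = (q1, □, L)  ⊢  00[q1]0□ (head at position 2)
Step 5: δ(q1, 0) = (q1, 0, L)  ⊢  0[q1]00□ (head at position 1)
Step 6: δ(q1, 0) = (q1, 0, L)  ⊢  [q1]000□ (head at position 0)
Step 7: δ(q1, 0) = (q1, 0, L)  ⊢  [q1]□000□ (head at position -1)
Step 8: δ(q1, □) = (qA, □, R)  ⊢  □[qA]000□ (head at position 0)
The machine is in qA, so it halts and accepts.

Final answer: Accept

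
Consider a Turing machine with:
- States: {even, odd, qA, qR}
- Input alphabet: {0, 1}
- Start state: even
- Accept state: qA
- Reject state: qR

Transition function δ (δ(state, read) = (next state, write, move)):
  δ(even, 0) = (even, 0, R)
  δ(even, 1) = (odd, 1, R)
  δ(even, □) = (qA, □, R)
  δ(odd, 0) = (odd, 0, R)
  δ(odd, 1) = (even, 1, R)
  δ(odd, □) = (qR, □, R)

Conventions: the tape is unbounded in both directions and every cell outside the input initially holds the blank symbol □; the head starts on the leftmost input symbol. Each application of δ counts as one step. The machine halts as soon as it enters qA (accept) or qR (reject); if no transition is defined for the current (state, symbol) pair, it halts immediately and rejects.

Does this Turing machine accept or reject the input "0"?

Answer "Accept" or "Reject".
Step 0: [even]0 (head at position 0)
Step 1: δ(even, 0) = (even, 0, R)  ⊢  0[even]□ (head at position 1)
Step 2: δ(even, □) = (qA, □, R)  ⊢  0□[qA]□ (head at position 2)
The machine is in qA, so it halts and accepts.

Final answer: Accept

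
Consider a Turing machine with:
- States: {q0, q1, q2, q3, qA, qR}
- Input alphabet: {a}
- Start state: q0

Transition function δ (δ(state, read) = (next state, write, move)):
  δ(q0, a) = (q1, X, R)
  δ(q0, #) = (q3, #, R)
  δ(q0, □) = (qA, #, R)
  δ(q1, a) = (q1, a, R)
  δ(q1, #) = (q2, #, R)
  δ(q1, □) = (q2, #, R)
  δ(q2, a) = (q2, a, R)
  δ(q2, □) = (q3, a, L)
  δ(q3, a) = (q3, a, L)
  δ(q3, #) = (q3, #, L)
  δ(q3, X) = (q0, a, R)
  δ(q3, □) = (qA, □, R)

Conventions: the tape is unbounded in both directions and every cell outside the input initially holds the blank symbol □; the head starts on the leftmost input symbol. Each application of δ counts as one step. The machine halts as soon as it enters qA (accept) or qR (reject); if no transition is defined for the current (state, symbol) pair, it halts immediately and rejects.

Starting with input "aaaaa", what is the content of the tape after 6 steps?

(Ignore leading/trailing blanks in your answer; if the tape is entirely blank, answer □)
Step 0: [q0]aaaaa (head at position 0)
Step 1: δ(q0, a) = (q1, X, R)  ⊢  X[q1]aaaa (head at position 1)
Step 2: δ(q1, a) = (q1, a, R)  ⊢  Xa[q1]aaa (head at position 2)
Step 3: δ(q1, a) = (q1, a, R)  ⊢  Xaa[q1]aa (head at position 3)
Step 4: δ(q1, a) = (q1, a, R)  ⊢  Xaaa[q1]a (head at position 4)
Step 5: δ(q1, a) = (q1, a, R)  ⊢  Xaaaa[q1]□ (head at position 5)
Step 6: δ(q1, □) = (q2, #, R)  ⊢  Xaaaa#[q2]□ (head at position 6)
Tape after 6 steps (ignoring surrounding blanks): Xaaaa#

Final answer: Tape: Xaaaa#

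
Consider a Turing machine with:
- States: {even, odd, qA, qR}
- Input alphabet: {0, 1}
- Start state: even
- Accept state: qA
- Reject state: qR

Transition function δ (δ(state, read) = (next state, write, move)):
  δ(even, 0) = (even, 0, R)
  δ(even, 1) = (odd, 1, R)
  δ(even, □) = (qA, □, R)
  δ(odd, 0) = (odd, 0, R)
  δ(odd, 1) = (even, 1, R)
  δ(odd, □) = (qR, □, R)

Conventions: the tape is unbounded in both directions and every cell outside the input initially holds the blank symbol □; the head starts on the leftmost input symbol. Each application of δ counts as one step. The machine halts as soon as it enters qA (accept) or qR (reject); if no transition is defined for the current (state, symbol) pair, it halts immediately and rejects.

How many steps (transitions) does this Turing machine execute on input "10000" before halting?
Step 0: [even]10000 (head at position 0)
Step 1: δ(even, 1) = (odd, 1, R)  ⊢  1[odd]0000 (head at position 1)
Step 2: δ(odd, 0) = (odd, 0, R)  ⊢  10[odd]000 (head at position 2)
Step 3: δ(odd, 0) = (odd, 0, R)  ⊢  100[odd]00 (head at position 3)
Step 4: δ(odd, 0) = (odd, 0, R)  ⊢  1000[odd]0 (head at position 4)
Step 5: δ(odd, 0) = (odd, 0, R)  ⊢  10000[odd]□ (head at position 5)
Step 6: δ(odd, □) = (qR, □, R)  ⊢  10000□[qR]□ (head at position 6)
The machine is in qR, so it halts and rejects.
Number of transitions executed: 6.

Final answer: 6 steps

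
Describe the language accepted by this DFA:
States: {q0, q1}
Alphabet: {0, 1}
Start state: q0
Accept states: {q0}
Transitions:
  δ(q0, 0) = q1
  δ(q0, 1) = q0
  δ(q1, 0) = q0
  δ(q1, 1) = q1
Analyzing the DFA structure:
Start state: q0
Accept states: {q0}
Interpreting what each state remembers (checking against the transitions):
  q0: an even number of 0s has been read so far
  q1: an odd number of 0s has been read so far
  δ(q0, 0): in q0 (an even number of 0s has been read so far), after reading 0 we have: an odd number of 0s has been read so far → q1
  δ(q0, 1): in q0 (an even number of 0s has been read so far), after reading 1 we have: an even number of 0s has been read so far → q0
  δ(q1, 0): in q1 (an odd number of 0s has been read so far), after reading 0 we have: an even number of 0s has been read so far → q0
  δ(q1, 1): in q1 (an odd number of 0s has been read so far), after reading 1 we have: an odd number of 0s has been read so far → q1
A string is accepted iff it ends in {q0}, i.e. an even number of 0s has been read so far.
Language: All binary strings with an even number of 0s

Final answer: All binary strings with an even number of 0s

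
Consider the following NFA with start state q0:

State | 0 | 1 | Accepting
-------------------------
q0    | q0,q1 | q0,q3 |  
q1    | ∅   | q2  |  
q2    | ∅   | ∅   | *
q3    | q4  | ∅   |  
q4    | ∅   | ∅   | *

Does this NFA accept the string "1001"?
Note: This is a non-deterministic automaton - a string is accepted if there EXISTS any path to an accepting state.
Track the set of states the NFA could be in: start {q0}
Read '1': {q0} → {q0, q3}
Read '0': {q0, q3} → {q0, q1, q4}
Read '0': {q0, q1, q4} → {q0, q1}
Read '1': {q0, q1} → {q0, q2, q3}
Final set {q0, q2, q3} contains accepting state(s) {q2} → accepted.

Final answer: Yes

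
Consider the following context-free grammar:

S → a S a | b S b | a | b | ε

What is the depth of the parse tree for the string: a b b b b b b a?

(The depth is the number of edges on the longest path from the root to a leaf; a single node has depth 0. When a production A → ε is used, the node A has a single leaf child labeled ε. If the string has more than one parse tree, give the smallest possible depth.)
The string has even length 8, so its (unique) parse tree peels off matching outer symbols: S → a S a, S → b S b, S → b S b, S → b S b, and finally S → ε for the empty middle.
The S nodes are at depths 0..4; the ε leaf under the innermost S is at depth 5 (terminal leaves are at depths 1..4).
Depth = 5.

Final answer: 5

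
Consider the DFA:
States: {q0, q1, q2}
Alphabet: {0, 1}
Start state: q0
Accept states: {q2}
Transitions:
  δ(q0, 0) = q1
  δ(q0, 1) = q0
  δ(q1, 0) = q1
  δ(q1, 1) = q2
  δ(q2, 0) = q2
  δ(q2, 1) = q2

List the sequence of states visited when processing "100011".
Starting at q0
Read '1': q0 -> q0
Read '0': q0 -> q1
Read '0': q1 -> q1
Read '0': q1 -> q1
Read '1': q1 -> q2
Read '1': q2 -> q2

Final answer: q0 -> q0 -> q1 -> q1 -> q1 -> q2 -> q2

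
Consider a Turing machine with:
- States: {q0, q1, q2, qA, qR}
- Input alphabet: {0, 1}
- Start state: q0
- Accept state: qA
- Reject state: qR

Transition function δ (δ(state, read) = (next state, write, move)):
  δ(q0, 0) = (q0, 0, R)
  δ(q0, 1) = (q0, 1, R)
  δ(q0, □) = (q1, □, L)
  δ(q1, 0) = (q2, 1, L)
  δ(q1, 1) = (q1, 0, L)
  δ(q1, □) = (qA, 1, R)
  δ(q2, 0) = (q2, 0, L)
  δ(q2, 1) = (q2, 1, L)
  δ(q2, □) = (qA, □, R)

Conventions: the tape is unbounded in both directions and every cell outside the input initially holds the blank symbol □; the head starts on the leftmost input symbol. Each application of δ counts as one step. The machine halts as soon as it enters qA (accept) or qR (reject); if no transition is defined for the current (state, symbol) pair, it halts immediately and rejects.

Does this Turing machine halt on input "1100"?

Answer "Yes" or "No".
Step 0: [q0]1100 (head at position 0)
Step 1: δ(q0, 1) = (q0, 1, R)  ⊢  1[q0]100 (head at position 1)
Step 2: δ(q0, 1) = (q0, 1, R)  ⊢  11[q0]00 (head at position 2)
Step 3: δ(q0, 0) = (q0, 0, R)  ⊢  110[q0]0 (head at position 3)
Step 4: δ(q0, 0) = (q0, 0, R)  ⊢  1100[q0]□ (head at position 4)
Step 5: δ(q0, □) = (q1, □, L)  ⊢  110[q1]0□ (head at position 3)
Step 6: δ(q1, 0) = (q2, 1, L)  ⊢  11[q2]01□ (head at position 2)
Step 7: δ(q2, 0) = (q2, 0, L)  ⊢  1[q2]101□ (head at position 1)
Step 8: δ(q2, 1) = (q2, 1, L)  ⊢  [q2]1101□ (head at position 0)
Step 9: δ(q2, 1) = (q2, 1, L)  ⊢  [q2]□1101□ (head at position -1)
Step 10: δ(q2, □) = (qA, □, R)  ⊢  □[qA]1101□ (head at position 0)
The machine is in qA, so it halts and accepts.
It halts after 10 steps.

Final answer: Yes - halts after 10 steps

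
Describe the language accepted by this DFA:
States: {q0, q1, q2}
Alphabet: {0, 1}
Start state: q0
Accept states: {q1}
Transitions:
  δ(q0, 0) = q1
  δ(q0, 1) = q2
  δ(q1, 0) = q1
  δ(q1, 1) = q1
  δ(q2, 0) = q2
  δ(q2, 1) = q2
Analyzing the DFA structure:
Start state: q0
Accept states: {q1}
Interpreting what each state remembers (checking against the transitions):
  q0: nothing has been read yet
  q1: the first symbol was 0
  q2: the first symbol was 1 (trap state)
  δ(q0, 0): in q0 (nothing has been read yet), after reading 0 we have: the first symbol was 0 → q1
  δ(q0, 1): in q0 (nothing has been read yet), after reading 1 we have: the first symbol was 1 (trap state) → q2
  δ(q1, 0): in q1 (the first symbol was 0), after reading 0 we have: the first symbol was 0 → q1
  δ(q1, 1): in q1 (the first symbol was 0), after reading 1 we have: the first symbol was 0 → q1
  δ(q2, 0): in q2 (the first symbol was 1 (trap state)), after reading 0 we have: the first symbol was 1 (trap state) → q2
  δ(q2, 1): in q2 (the first symbol was 1 (trap state)), after reading 1 we have: the first symbol was 1 (trap state) → q2
A string is accepted iff it ends in {q1}, i.e. the first symbol was 0.
Language: All binary strings starting with 0

Final answer: All binary strings starting with 0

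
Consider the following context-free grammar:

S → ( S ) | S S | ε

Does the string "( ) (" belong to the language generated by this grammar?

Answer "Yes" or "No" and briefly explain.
Each production adds parentheses only in matched pairs (S → ( S )) or none at all, so every derived string has equally many '(' and ')'. The string ( ) ( has two '(' and one ')', so it cannot be derived.

Final answer: No - no valid derivation exists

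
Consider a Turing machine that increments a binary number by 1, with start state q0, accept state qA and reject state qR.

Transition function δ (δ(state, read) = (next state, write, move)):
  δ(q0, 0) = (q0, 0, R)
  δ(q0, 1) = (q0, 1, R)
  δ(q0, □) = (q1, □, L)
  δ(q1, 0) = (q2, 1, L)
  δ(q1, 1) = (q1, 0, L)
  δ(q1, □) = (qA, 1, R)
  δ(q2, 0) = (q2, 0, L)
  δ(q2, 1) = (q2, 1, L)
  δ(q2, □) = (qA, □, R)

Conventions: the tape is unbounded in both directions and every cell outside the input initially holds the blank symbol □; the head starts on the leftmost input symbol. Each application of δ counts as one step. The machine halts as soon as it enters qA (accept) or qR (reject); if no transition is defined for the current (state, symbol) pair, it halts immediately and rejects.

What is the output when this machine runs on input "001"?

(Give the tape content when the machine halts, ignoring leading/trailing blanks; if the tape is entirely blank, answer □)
Step 0: [q0]001 (head at position 0)
Step 1: δ(q0, 0) = (q0, 0, R)  ⊢  0[q0]01 (head at position 1)
Step 2: δ(q0, 0) = (q0, 0, R)  ⊢  00[q0]1 (head at position 2)
Step 3: δ(q0, 1) = (q0, 1, R)  ⊢  001[q0]□ (head at position 3)
Step 4: δ(q0, □) = (q1, □, L)  ⊢  00[q1]1□ (head at position 2)
Step 5: δ(q1, 1) = (q1, 0, L)  ⊢  0[q1]00□ (head at position 1)
Step 6: δ(q1, 0) = (q2, 1, L)  ⊢  [q2]010□ (head at position 0)
Step 7: δ(q2, 0) = (q2, 0, L)  ⊢  [q2]□010□ (head at position -1)
Step 8: δ(q2, □) = (qA, □, R)  ⊢  □[qA]010□ (head at position 0)
The machine is in qA, so it halts and accepts.
Tape content when halted (ignoring surrounding blanks): 010

Final answer: Output: 010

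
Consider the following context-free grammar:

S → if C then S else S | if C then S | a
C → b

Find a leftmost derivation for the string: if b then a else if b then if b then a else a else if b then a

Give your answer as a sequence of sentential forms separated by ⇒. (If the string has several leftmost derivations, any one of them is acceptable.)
Start with S.
Step 1: the leftmost non-terminal is S; apply S → if C then S else S:  if C then S else S
Step 2: the leftmost non-terminal is C; apply C → b:  if b then S else S
Step 3: the leftmost non-terminal is S; apply S → a:  if b then a else S
Step 4: the leftmost non-terminal is S; apply S → if C then S else S:  if b then a else if C then S else S
Step 5: the leftmost non-terminal is C; apply C → b:  if b then a else if b then S else S
Step 6: the leftmost non-terminal is S; apply S → if C then S else S:  if b then a else if b then if C then S else S else S
Step 7: the leftmost non-terminal is C; apply C → b:  if b then a else if b then if b then S else S else S
Step 8: the leftmost non-terminal is S; apply S → a:  if b then a else if b then if b then a else S else S
Step 9: the leftmost non-terminal is S; apply S → a:  if b then a else if b then if b then a else a else S
Step 10: the leftmost non-terminal is S; apply S → if C then S:  if b then a else if b then if b then a else a else if C then S
Step 11: the leftmost non-terminal is C; apply C → b:  if b then a else if b then if b then a else a else if b then S
Step 12: the leftmost non-terminal is S; apply S → a:  if b then a else if b then if b then a else a else if b then a

Final answer: S ⇒ if C then S else S ⇒ if b then S else S ⇒ if b then a else S ⇒ if b then a else if C then S else S ⇒ if b then a else if b then S else S ⇒ if b then a else if b then if C then S else S else S ⇒ if b then a else if b then if b then S else S else S ⇒ if b then a else if b then if b then a else S else S ⇒ if b then a else if b then if b then a else a else S ⇒ if b then a else if b then if b then a else a else if C then S ⇒ if b then a else if b then if b then a else a else if b then S ⇒ if b then a else if b then if b then a else a else if b then a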